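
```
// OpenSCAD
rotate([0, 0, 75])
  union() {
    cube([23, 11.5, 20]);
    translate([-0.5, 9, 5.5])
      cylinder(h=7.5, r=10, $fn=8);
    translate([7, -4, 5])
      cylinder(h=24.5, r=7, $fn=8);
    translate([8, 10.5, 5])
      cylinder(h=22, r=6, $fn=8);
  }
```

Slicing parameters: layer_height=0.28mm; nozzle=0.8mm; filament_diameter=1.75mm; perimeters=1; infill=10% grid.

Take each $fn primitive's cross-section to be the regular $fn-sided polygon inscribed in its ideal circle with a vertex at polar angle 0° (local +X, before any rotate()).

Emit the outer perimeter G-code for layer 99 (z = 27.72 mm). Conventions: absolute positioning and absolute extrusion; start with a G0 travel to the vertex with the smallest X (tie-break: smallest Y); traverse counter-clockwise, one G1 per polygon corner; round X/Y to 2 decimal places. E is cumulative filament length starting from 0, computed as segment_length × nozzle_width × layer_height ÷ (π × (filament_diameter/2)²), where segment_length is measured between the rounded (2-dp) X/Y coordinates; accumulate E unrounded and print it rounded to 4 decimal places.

At z = 27.72 mm: the cube is absent (z outside [0, 20]); the cylinder at (-0.5, 9) is absent (z outside [5.5, 13]); the cylinder at (7, -4): section is a regular 8-gon, circumradius r=7; the cylinder at (8, 10.5) does not reach this height (z outside [5, 27]); Merging all regions: only the r=7 cylinder at (7, -4) is present, so the union is just that shape — 1 connected region; (whole slice rotated 75° about Z — lengths, areas and connectivity unchanged). The outline is a single polygon with 8 vertices. Extrusion per mm of travel: 0.8 × 0.28 / (π × 0.875²) = 0.093128. Accumulating E over each segment gives final E = 3.9934.

G0 X-1.09 Y7.54 Z27.72
G1 X-0.39 Y2.23 E0.4988
G1 X3.86 Y-1.04 E0.9982
G1 X9.18 Y-0.34 E1.4979
G1 X12.44 Y3.91 E1.9967
G1 X11.74 Y9.23 E2.4964
G1 X7.49 Y12.49 E2.9953
G1 X2.18 Y11.79 E3.4940
G1 X-1.09 Y7.54 E3.9934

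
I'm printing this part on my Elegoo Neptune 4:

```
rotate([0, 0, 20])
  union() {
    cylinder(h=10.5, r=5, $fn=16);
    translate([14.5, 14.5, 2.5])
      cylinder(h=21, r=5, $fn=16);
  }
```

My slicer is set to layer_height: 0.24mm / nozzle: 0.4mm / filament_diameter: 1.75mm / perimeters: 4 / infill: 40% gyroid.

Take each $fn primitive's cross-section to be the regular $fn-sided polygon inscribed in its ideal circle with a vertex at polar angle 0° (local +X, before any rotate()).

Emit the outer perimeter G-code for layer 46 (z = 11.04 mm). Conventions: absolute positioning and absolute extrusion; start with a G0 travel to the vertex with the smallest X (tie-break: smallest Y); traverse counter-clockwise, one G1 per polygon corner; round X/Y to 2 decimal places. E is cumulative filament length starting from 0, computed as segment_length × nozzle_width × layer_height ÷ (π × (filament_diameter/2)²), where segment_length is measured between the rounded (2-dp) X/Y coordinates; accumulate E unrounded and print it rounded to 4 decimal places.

G0 X3.67 Y18.80 Z11.04
G1 X3.97 Y16.87 E0.0780
G1 X4.98 Y15.21 E0.1555
G1 X6.55 Y14.05 E0.2334
G1 X8.45 Y13.59 E0.3114
G1 X10.38 Y13.89 E0.3894
G1 X12.04 Y14.90 E0.4670
G1 X13.20 Y16.47 E0.5449
G1 X13.66 Y18.37 E0.6229
G1 X13.36 Y20.29 E0.7004
G1 X12.35 Y21.96 E0.7783
G1 X10.78 Y23.12 E0.8563
G1 X8.88 Y23.58 E0.9343
G1 X6.96 Y23.28 E1.0118
G1 X5.29 Y22.27 E1.0897
G1 X4.13 Y20.70 E1.1676
G1 X3.67 Y18.80 E1.2457

At z = 11.04 mm: the cylinder does not reach this height (z outside [0, 10.5]); the r=5 cylinder at (14.5, 14.5) gives a regular 16-gon of circumradius 5 (constant along its height); Merging all regions: only the r=5 cylinder at (14.5, 14.5) is present, so the union is just that shape — 1 connected region; (rotated 20° about Z; rotation is an isometry so areas/perimeters/island counts are preserved). The outline is a single polygon with 16 vertices. Extrusion per mm of travel: 0.4 × 0.24 / (π × 0.875²) = 0.039912. Accumulating E over each segment gives final E = 1.2457.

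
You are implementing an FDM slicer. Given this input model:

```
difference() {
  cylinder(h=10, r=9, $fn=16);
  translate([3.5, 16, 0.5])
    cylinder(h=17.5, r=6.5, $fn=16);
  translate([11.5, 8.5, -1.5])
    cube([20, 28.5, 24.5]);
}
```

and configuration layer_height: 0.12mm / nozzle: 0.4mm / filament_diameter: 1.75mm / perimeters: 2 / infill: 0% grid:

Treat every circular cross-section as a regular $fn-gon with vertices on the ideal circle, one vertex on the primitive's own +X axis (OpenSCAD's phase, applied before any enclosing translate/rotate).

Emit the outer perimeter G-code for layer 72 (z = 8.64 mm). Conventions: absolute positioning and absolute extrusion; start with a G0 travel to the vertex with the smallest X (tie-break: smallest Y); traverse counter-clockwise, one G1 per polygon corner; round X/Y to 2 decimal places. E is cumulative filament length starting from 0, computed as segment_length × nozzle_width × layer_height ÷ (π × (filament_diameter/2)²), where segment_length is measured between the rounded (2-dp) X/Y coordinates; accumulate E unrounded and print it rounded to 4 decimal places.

At z = 8.64 mm: the r=9 cylinder contributes a regular 16-gon of circumradius 9; the r=6.5 cylinder at (3.5, 16) gives a regular 16-gon of circumradius 6.5 (constant along its height); the cube at (11.5, 8.5) is present — its section is the full 20×28.5 rectangle; Subtracting the remaining from the first: starting from the r=9 cylinder, the r=6.5 cylinder at (3.5, 16) misses the remaining region (no effect); the 20×28.5 cube at (11.5, 8.5) misses the remaining region (no effect) — 1 connected region. The outline is a single polygon with 16 vertices. Extrusion per mm of travel: 0.4 × 0.12 / (π × 0.875²) = 0.019956. Accumulating E over each segment gives final E = 1.1207.

G0 X-9.00 Y0.00 Z8.64
G1 X-8.31 Y-3.44 E0.0700
G1 X-6.36 Y-6.36 E0.1401
G1 X-3.44 Y-8.31 E0.2102
G1 X0.00 Y-9.00 E0.2802
G1 X3.44 Y-8.31 E0.3502
G1 X6.36 Y-6.36 E0.4203
G1 X8.31 Y-3.44 E0.4903
G1 X9.00 Y0.00 E0.5603
G1 X8.31 Y3.44 E0.6304
G1 X6.36 Y6.36 E0.7004
G1 X3.44 Y8.31 E0.7705
G1 X0.00 Y9.00 E0.8405
G1 X-3.44 Y8.31 E0.9105
G1 X-6.36 Y6.36 E0.9806
G1 X-8.31 Y3.44 E1.0507
G1 X-9.00 Y0.00 E1.1207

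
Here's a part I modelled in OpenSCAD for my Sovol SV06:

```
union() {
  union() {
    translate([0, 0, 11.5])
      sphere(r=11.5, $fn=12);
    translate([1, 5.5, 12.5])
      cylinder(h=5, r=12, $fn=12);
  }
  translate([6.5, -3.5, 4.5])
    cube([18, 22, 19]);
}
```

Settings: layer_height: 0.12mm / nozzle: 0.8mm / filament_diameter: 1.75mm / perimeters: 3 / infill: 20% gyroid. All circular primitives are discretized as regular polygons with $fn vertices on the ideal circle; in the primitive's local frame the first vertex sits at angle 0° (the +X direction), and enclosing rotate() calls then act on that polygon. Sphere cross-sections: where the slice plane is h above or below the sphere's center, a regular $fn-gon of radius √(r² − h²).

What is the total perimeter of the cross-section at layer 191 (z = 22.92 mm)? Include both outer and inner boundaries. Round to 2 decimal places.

88.41 mm

At z = 22.92 mm: the r=11.5 sphere slices to a regular 12-gon of circumradius 1.354 (√(r²−h²) with h=11.42 from center) (perimeter = 2·12·1.354·sin(180°/12) = 8.41 mm); the cylinder at (1, 5.5) is absent (z outside [12.5, 17.5]); Merging all regions: only the r=11.5 sphere is present, so the union is just that shape — boundary = 8.41 mm; the cube at (6.5, -3.5) (footprint 18×22) is included at this height (perimeter 80.00 mm); Merging all regions: the 2 present regions are separate (no shared area or edge), so areas and boundary lengths simply add and each stays a separate island — boundary = 88.41 mm. Overall, the cross-section has 2 separate islands. Total boundary length (outer) = 88.41 mm.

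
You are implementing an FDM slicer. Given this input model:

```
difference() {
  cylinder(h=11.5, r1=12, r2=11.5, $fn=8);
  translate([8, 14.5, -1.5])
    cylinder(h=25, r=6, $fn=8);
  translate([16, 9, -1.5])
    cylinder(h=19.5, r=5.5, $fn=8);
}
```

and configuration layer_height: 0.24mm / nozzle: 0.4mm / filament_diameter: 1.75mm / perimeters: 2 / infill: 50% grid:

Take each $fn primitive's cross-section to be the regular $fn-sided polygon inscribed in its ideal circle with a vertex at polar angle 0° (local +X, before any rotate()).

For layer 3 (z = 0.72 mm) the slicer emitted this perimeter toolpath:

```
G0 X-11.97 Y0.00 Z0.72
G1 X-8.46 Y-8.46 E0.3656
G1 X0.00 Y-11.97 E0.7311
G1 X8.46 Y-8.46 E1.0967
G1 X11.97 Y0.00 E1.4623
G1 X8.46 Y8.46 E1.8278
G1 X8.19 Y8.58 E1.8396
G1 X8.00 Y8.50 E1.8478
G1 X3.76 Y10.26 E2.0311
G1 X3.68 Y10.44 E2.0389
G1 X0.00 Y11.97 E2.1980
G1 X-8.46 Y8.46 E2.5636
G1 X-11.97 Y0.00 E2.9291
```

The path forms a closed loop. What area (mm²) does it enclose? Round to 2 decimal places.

404.40 mm²

Apply the shoelace formula to the sequence of (X, Y) vertices; enclosed area = 404.40 mm².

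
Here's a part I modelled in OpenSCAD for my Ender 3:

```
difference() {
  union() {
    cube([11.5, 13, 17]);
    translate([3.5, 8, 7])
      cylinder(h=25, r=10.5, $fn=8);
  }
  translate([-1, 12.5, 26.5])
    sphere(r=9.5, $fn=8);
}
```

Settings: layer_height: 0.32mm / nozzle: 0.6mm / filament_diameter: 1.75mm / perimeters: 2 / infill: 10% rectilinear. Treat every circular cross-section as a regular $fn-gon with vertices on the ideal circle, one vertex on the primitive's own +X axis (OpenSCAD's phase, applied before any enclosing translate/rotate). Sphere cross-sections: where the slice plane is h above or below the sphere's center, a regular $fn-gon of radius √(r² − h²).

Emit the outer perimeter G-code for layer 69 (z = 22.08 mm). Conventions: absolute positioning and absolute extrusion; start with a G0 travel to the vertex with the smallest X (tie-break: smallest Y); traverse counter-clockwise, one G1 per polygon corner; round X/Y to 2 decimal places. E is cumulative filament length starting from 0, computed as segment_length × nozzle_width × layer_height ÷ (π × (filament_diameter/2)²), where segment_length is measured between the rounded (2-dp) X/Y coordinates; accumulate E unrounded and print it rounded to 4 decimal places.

At z = 22.08 mm: the cube is absent (z outside [0, 17]); the r=10.5 cylinder at (3.5, 8) gives a regular 8-gon of circumradius 10.5 (constant along its height); Taking the union: only the r=10.5 cylinder at (3.5, 8) is present, so the union is just that shape — 1 connected region; the r=9.5 sphere at (-1, 12.5) contributes a regular 8-gon of circumradius √(9.5²−4.42²) = 8.409; Taking the first minus the rest: starting from the result so far, the r=9.5 sphere at (-1, 12.5) partially overlaps it — only the 138.69 mm² overlap (of its 200.01 mm²) is removed, clipping the outline — 1 connected region. The outline is a single polygon with 10 vertices. Extrusion per mm of travel: 0.6 × 0.32 / (π × 0.875²) = 0.079824. Accumulating E over each segment gives final E = 5.4927.

G0 X-6.29 Y6.28 Z22.08
G1 X-3.92 Y0.58 E0.4928
G1 X3.50 Y-2.50 E1.1341
G1 X10.92 Y0.58 E1.7754
G1 X14.00 Y8.00 E2.4167
G1 X10.92 Y15.42 E3.0579
G1 X5.22 Y17.79 E3.5507
G1 X7.41 Y12.50 E4.0077
G1 X4.95 Y6.55 E4.5217
G1 X-1.00 Y4.09 E5.0356
G1 X-6.29 Y6.28 E5.4927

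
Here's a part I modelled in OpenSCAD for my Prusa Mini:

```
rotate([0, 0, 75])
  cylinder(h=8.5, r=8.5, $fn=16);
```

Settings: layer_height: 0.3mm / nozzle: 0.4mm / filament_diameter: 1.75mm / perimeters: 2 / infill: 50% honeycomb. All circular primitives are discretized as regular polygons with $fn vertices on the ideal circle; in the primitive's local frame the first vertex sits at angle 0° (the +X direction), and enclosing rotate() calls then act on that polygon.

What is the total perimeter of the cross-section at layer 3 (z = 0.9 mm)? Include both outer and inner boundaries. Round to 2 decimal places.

53.06 mm

At z = 0.9 mm: the r=8.5 cylinder contributes a regular 16-gon of circumradius 8.5 (perimeter = 2·16·8.500·sin(180°/16) = 53.06 mm); (whole slice rotated 75° about Z — lengths, areas and connectivity unchanged). Overall, the cross-section is a single solid region. Total boundary length (outer) = 53.06 mm.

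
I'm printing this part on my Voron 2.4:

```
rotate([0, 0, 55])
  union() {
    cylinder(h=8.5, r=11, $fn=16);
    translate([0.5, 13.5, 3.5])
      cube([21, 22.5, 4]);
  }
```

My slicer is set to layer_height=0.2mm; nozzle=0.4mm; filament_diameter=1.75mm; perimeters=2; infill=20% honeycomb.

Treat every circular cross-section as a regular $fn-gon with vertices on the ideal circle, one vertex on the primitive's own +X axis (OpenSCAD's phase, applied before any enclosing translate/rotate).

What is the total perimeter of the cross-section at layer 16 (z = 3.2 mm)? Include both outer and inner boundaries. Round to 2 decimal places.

At z = 3.2 mm: the r=11 cylinder contributes a regular 16-gon of circumradius 11 (perimeter = 2·16·11.000·sin(180°/16) = 68.67 mm); the cube at (0.5, 13.5) is absent (z outside [3.5, 7.5]); Combining (union): only the r=11 cylinder is present, so the union is just that shape — boundary = 68.67 mm; (rotated 55° about Z; rotation is an isometry so areas/perimeters/island counts are preserved). Overall, the cross-section is a single solid region. Total boundary length (outer) = 68.67 mm.

68.67 mm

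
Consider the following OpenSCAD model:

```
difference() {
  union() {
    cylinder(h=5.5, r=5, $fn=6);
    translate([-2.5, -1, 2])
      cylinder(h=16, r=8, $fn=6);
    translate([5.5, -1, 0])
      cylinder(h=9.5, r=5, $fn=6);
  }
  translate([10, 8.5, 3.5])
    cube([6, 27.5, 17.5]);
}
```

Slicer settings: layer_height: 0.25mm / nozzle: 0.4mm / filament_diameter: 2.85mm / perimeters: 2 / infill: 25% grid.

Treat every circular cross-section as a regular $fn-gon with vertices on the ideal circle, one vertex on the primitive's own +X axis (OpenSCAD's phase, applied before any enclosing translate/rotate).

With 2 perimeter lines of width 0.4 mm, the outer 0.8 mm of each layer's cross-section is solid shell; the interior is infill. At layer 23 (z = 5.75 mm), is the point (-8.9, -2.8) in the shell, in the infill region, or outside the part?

shell

At z = 5.75 mm: the cylinder is absent (z outside [0, 5.5]); the r=8 cylinder at (-2.5, -1) contributes a regular 6-gon of circumradius 8; the cylinder at (5.5, -1): section is a regular 6-gon, circumradius r=5; Merging all regions: the regions partially overlap (shared area 21.65 mm²), so overlapping operands fuse into one piece — 1 connected region; the 6×27.5 cube at (10, 8.5) contributes its full rectangle; Taking the first minus the rest: starting from that combined region, the 6×27.5 cube at (10, 8.5) misses the remaining region (no effect) — 1 connected region. Overall, the cross-section is a single solid region. The nearest boundary edge runs (-6.50, -7.93)→(-10.50, -1.00); distance from the point to it = 0.49 mm. The point is inside the cross-section, 0.49 mm from the nearest boundary — within the 0.8 mm shell band (2 × 0.4).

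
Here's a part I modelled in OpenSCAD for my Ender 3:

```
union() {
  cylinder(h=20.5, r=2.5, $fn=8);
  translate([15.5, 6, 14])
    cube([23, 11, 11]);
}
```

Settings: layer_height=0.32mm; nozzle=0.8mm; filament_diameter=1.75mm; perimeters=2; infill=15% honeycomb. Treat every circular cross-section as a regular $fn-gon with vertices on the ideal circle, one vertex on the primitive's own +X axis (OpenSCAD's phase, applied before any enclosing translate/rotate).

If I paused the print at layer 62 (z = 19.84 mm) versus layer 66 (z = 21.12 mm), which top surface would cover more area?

layer 62 (z = 19.84 mm)

Layer 62 (z = 19.84): the r=2.5 cylinder gives a regular 8-gon of circumradius 2.5 (constant along its height) (area = (8/2)·2.500²·sin(360°/8) = 17.68 mm²); the 23×11 cube at (15.5, 6) contributes its full rectangle (area 253.00 mm²); Merging all regions: the 2 present regions are separate (no shared area or edge), so areas and boundary lengths simply add and each stays a separate island — area = 270.68 mm². So its area = 270.68 mm². Layer 66 (z = 21.12): the cylinder does not reach this height (z outside [0, 20.5]); the cube at (15.5, 6) (footprint 23×11) is included at this height (area 253.00 mm²); Merging all regions: only the 23×11 cube at (15.5, 6) is present, so the union is just that shape — area = 253.00 mm². So its area = 253.00 mm². Layer 62 is larger (270.68 vs 253.00 mm²).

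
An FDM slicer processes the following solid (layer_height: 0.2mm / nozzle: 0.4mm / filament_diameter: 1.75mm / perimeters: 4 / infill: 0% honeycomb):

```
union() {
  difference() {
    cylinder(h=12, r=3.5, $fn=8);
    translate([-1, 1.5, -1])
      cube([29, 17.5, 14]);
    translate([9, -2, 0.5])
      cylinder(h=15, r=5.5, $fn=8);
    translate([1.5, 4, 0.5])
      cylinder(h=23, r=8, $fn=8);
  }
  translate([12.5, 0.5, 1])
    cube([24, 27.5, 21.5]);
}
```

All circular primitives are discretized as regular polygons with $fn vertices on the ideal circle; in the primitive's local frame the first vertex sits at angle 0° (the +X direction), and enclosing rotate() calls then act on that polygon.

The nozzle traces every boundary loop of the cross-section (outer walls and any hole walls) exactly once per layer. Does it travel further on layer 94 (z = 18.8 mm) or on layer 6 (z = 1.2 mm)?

Layer 94 (z = 18.8): the cylinder does not reach this height (z outside [0, 12]); the cube at (-1, 1.5) is absent (z outside [-1, 13]); the cylinder at (9, -2) is absent (z outside [0.5, 15.5]); the r=8 cylinder at (1.5, 4) gives a regular 8-gon of circumradius 8 (constant along its height) (perimeter = 2·8·8.000·sin(180°/8) = 48.98 mm); After the difference (first − rest): the first operand is absent here, so nothing remains; the cube at (12.5, 0.5) is present — its section is the full 24×27.5 rectangle (perimeter 103.00 mm); Merging all regions: only the 24×27.5 cube at (12.5, 0.5) is present, so the union is just that shape — boundary = 103.00 mm. So its perimeter = 103.00 mm. Layer 6 (z = 1.2): the r=3.5 cylinder contributes a regular 8-gon of circumradius 3.5 (perimeter = 2·8·3.500·sin(180°/8) = 21.43 mm); the cube at (-1, 1.5) is present — its section is the full 29×17.5 rectangle (perimeter 93.00 mm); the r=5.5 cylinder at (9, -2) contributes a regular 8-gon of circumradius 5.5 (perimeter = 2·8·5.500·sin(180°/8) = 33.68 mm); the r=8 cylinder at (1.5, 4) gives a regular 8-gon of circumradius 8 (constant along its height) (perimeter = 2·8·8.000·sin(180°/8) = 48.98 mm); Subtracting the remaining from the first: starting from the r=3.5 cylinder, the 29×17.5 cube at (-1, 1.5) partially overlaps it — only the 5.67 mm² overlap (of its 507.50 mm²) is removed, clipping the outline; the r=5.5 cylinder at (9, -2) misses the remaining region (no effect); the r=8 cylinder at (1.5, 4) partially overlaps it — only the 28.66 mm² overlap (of its 181.02 mm²) is removed, clipping the outline — boundary = 5.90 mm; the cube at (12.5, 0.5) (footprint 24×27.5) is included at this height (perimeter 103.00 mm); Merging all regions: the 2 present regions are separate (no shared area or edge), so areas and boundary lengths simply add and each stays a separate island — boundary = 108.90 mm. So its perimeter = 108.90 mm. Layer 6 is larger (108.90 vs 103.00 mm).

layer 6 (z = 1.2 mm)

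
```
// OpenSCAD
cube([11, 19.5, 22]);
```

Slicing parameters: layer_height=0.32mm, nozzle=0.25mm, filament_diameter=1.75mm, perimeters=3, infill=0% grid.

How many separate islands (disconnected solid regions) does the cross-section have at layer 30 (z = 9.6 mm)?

1

At z = 9.6 mm: the cube (footprint 11×19.5) is included at this height. Overall, the cross-section is a single solid region. Island count = 1.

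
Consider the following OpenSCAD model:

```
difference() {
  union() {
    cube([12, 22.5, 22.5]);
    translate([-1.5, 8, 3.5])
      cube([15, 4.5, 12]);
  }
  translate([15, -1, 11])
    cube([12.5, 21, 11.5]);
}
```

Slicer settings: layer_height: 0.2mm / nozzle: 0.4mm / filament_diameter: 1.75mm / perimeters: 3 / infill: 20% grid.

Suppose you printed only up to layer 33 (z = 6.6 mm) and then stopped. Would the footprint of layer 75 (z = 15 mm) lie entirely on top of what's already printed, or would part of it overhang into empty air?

Compare the two slices. At z = 6.6: the cube is present — its section is the full 12×22.5 rectangle (area 270.00 mm²); the 15×4.5 cube at (-1.5, 8) contributes its full rectangle (area 67.50 mm²); Combining (union): the regions partially overlap — summed areas 337.50 mm² minus the doubly-counted overlap 54.00 mm² gives 283.50 mm² — area = 283.50 mm²; the cube at (15, -1) is not intersected at this z (z outside [11, 22.5]); Taking the first minus the rest: none of the subtracted shapes is present at this height, so that combined region is unchanged — area = 283.50 mm². At z = 15: the 12×22.5 cube contributes its full rectangle (area 270.00 mm²); the cube at (-1.5, 8) (footprint 15×4.5) is included at this height (area 67.50 mm²); Combining (union): the regions partially overlap — summed areas 337.50 mm² minus the doubly-counted overlap 54.00 mm² gives 283.50 mm² — area = 283.50 mm²; the cube at (15, -1) is present — its section is the full 12.5×21 rectangle (area 262.50 mm²); Subtracting the remaining from the first: starting from that combined region (283.50 mm²), the 12.5×21 cube at (15, -1) misses the remaining region (no effect) — area = 283.50 mm². Checking containment: the cross-section at z = 15 is a subset of the cross-section at z = 6.6.

entirely on top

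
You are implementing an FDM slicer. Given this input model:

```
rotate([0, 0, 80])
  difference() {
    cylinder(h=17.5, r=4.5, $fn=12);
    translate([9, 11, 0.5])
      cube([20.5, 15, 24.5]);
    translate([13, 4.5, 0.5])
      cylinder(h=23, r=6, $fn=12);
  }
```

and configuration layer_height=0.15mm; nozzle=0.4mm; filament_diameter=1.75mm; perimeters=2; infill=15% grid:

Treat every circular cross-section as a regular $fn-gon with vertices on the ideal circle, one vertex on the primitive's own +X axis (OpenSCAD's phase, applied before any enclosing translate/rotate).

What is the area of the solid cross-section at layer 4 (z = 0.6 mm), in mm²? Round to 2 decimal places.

At z = 0.6 mm: the r=4.5 cylinder gives a regular 12-gon of circumradius 4.5 (constant along its height) (area = (12/2)·4.500²·sin(360°/12) = 60.75 mm²); the cube at (9, 11) is present — its section is the full 20.5×15 rectangle (area 307.50 mm²); the r=6 cylinder at (13, 4.5) contributes a regular 12-gon of circumradius 6 (area = (12/2)·6.000²·sin(360°/12) = 108.00 mm²); After the difference (first − rest): starting from the r=4.5 cylinder (60.75 mm²), the 20.5×15 cube at (9, 11) misses the remaining region (no effect); the r=6 cylinder at (13, 4.5) misses the remaining region (no effect) — area = 60.75 mm²; (rotated 80° about Z; rotation is an isometry so areas/perimeters/island counts are preserved). Overall, the cross-section is a single solid region. Net area = 60.75 mm².

60.75 mm²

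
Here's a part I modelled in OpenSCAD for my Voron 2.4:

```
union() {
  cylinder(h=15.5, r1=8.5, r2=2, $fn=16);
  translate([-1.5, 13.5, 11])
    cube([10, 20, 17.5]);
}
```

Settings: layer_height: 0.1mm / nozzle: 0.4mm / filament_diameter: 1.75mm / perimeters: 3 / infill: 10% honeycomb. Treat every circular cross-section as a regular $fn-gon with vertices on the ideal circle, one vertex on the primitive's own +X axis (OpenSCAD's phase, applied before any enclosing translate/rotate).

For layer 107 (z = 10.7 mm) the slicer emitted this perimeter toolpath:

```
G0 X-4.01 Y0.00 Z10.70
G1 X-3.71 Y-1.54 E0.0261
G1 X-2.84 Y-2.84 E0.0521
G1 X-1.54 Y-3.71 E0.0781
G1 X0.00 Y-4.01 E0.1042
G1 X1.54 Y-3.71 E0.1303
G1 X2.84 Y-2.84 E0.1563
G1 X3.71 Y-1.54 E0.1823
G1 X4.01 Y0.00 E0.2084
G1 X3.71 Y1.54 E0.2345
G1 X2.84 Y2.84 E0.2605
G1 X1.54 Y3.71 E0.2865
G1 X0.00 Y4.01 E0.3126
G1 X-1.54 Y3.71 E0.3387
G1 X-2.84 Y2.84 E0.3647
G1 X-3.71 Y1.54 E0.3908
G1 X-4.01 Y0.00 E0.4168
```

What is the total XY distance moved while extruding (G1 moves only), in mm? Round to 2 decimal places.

25.07 mm

Sum the Euclidean lengths of each G1 segment: total = 25.07 mm.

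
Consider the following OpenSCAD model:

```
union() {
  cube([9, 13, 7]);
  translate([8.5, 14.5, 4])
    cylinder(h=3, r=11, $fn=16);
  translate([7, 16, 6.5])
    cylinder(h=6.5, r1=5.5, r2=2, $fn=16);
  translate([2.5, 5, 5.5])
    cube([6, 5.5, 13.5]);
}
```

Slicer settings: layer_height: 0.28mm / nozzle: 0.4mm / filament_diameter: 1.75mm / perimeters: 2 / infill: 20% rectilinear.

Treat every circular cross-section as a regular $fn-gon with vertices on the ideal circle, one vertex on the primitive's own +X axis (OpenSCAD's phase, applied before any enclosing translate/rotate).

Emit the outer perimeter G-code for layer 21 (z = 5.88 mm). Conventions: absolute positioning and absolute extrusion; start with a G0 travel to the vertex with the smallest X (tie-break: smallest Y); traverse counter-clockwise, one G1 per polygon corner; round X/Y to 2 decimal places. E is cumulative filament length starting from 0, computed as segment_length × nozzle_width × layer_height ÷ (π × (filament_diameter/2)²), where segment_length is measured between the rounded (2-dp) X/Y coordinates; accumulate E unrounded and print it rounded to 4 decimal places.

At z = 5.88 mm: the cube (footprint 9×13) is included at this height; the r=11 cylinder at (8.5, 14.5) gives a regular 16-gon of circumradius 11 (constant along its height); the cone at (7, 16) is not intersected at this z (z outside [6.5, 13]); the 6×5.5 cube at (2.5, 5) contributes its full rectangle; Merging all regions: the regions partially overlap (shared area 106.75 mm²), so overlapping operands fuse into one piece — 1 connected region. The outline is a single polygon with 17 vertices. Extrusion per mm of travel: 0.4 × 0.28 / (π × 0.875²) = 0.046564. Accumulating E over each segment gives final E = 3.6635.

G0 X-2.50 Y14.50 Z5.88
G1 X-1.66 Y10.29 E0.1999
G1 X0.00 Y7.80 E0.3392
G1 X0.00 Y0.00 E0.7024
G1 X9.00 Y0.00 E1.1215
G1 X9.00 Y3.60 E1.2892
G1 X12.71 Y4.34 E1.4653
G1 X16.28 Y6.72 E1.6651
G1 X18.66 Y10.29 E1.8649
G1 X19.50 Y14.50 E2.0648
G1 X18.66 Y18.71 E2.2647
G1 X16.28 Y22.28 E2.4645
G1 X12.71 Y24.66 E2.6643
G1 X8.50 Y25.50 E2.8642
G1 X4.29 Y24.66 E3.0641
G1 X0.72 Y22.28 E3.2639
G1 X-1.66 Y18.71 E3.4636
G1 X-2.50 Y14.50 E3.6635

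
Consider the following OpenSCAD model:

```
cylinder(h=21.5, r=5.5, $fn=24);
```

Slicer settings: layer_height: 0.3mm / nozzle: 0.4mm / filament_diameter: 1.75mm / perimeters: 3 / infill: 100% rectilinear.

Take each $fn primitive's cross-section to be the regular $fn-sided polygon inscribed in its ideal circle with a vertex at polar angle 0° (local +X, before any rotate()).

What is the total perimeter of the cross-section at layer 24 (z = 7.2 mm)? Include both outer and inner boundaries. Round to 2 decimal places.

At z = 7.2 mm: the r=5.5 cylinder gives a regular 24-gon of circumradius 5.5 (constant along its height) (perimeter = 2·24·5.500·sin(180°/24) = 34.46 mm). Overall, the cross-section is a single solid region. Total boundary length (outer) = 34.46 mm.

34.46 mm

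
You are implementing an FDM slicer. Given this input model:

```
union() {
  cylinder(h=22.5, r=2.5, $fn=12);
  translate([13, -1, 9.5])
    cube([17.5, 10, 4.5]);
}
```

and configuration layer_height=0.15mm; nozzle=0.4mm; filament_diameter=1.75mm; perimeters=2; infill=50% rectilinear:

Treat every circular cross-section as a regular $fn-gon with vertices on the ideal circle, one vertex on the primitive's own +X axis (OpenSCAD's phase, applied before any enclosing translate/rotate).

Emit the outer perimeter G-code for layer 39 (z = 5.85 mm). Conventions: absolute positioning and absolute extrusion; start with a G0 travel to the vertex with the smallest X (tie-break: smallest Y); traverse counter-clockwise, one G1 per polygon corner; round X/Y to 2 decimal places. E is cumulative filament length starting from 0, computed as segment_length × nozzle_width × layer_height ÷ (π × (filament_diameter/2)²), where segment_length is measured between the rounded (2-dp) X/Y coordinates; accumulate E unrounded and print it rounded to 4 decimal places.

At z = 5.85 mm: the cylinder: section is a regular 12-gon, circumradius r=2.5; the cube at (13, -1) does not reach this height (z outside [9.5, 14]); Combining (union): only the r=2.5 cylinder is present, so the union is just that shape — 1 connected region. The outline is a single polygon with 12 vertices. Extrusion per mm of travel: 0.4 × 0.15 / (π × 0.875²) = 0.024945. Accumulating E over each segment gives final E = 0.3878.

G0 X-2.50 Y0.00 Z5.85
G1 X-2.17 Y-1.25 E0.0322
G1 X-1.25 Y-2.17 E0.0647
G1 X0.00 Y-2.50 E0.0970
G1 X1.25 Y-2.17 E0.1292
G1 X2.17 Y-1.25 E0.1617
G1 X2.50 Y0.00 E0.1939
G1 X2.17 Y1.25 E0.2262
G1 X1.25 Y2.17 E0.2586
G1 X0.00 Y2.50 E0.2909
G1 X-1.25 Y2.17 E0.3231
G1 X-2.17 Y1.25 E0.3556
G1 X-2.50 Y0.00 E0.3878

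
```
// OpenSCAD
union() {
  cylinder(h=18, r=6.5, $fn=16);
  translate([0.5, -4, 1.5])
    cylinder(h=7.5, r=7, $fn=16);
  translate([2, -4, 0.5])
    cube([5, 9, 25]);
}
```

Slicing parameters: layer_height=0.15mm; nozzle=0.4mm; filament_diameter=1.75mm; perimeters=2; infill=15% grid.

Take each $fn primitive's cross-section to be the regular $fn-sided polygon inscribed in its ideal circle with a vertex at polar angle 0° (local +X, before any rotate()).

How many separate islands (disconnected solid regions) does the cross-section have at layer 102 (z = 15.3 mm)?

1

At z = 15.3 mm: the cylinder: section is a regular 16-gon, circumradius r=6.5; the cylinder at (0.5, -4) is not intersected at this z (z outside [1.5, 9]); the cube at (2, -4) is present — its section is the full 5×9 rectangle; Taking the union: the regions partially overlap (shared area 34.34 mm²), so overlapping operands fuse into one piece — 1 connected region. Overall, the cross-section is a single solid region. Island count = 1.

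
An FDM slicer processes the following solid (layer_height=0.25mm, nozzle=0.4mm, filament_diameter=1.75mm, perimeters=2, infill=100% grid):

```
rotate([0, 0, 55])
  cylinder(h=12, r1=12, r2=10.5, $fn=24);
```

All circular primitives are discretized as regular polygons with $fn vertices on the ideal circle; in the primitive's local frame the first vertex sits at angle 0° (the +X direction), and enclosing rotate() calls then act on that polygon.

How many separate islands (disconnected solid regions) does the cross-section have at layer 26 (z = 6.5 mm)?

At z = 6.5 mm: the cone (r1=12→r2=10.5) has section circumradius 11.188 here — a regular 24-gon; (rotated 55° about Z; rotation is an isometry so areas/perimeters/island counts are preserved). Overall, the cross-section is a single solid region. Island count = 1.

1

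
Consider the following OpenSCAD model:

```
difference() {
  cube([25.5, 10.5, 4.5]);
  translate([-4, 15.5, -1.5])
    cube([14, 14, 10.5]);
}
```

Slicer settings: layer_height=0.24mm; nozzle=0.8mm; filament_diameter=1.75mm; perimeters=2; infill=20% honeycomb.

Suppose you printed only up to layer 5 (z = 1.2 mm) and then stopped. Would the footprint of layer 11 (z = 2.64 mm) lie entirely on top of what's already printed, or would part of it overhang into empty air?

entirely on top

Compare the two slices. At z = 1.2: the cube is present — its section is the full 25.5×10.5 rectangle (area 267.75 mm²); the 14×14 cube at (-4, 15.5) contributes its full rectangle (area 196.00 mm²); Subtracting the remaining from the first: starting from the 25.5×10.5 cube (267.75 mm²), the 14×14 cube at (-4, 15.5) misses the remaining region (no effect) — area = 267.75 mm². At z = 2.64: the cube is present — its section is the full 25.5×10.5 rectangle (area 267.75 mm²); the 14×14 cube at (-4, 15.5) contributes its full rectangle (area 196.00 mm²); After the difference (first − rest): starting from the 25.5×10.5 cube (267.75 mm²), the 14×14 cube at (-4, 15.5) misses the remaining region (no effect) — area = 267.75 mm². Checking containment: the cross-section at z = 2.64 is a subset of the cross-section at z = 1.2.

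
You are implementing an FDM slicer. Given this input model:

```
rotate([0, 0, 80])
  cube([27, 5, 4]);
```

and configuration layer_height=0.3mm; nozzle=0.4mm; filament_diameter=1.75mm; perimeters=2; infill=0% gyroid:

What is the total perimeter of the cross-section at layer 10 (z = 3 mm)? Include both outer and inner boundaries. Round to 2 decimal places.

64.00 mm

At z = 3 mm: the cube is present — its section is the full 27×5 rectangle (perimeter 64.00 mm); (whole slice rotated 80° about Z — lengths, areas and connectivity unchanged). Overall, the cross-section is a single solid region. Total boundary length (outer) = 64.00 mm.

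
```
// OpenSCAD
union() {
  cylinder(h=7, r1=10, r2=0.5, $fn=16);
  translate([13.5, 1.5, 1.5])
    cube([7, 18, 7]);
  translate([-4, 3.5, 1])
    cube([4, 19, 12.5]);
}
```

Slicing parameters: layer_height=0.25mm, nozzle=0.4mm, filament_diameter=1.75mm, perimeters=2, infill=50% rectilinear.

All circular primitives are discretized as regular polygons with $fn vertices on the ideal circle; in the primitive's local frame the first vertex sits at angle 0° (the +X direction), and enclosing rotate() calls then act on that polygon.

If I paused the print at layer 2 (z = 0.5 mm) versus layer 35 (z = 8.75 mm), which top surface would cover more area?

layer 2 (z = 0.5 mm)

Layer 2 (z = 0.5): the cone contributes a regular 16-gon of circumradius 9.321 (interpolated between r1=10 and r2=0.5 at t=0.071) (area = (16/2)·9.321²·sin(360°/16) = 266.01 mm²); the cube at (13.5, 1.5) does not reach this height (z outside [1.5, 8.5]); the cube at (-4, 3.5) is absent (z outside [1, 13.5]); Taking the union: only the cone is present, so the union is just that shape — area = 266.01 mm². So its area = 266.01 mm². Layer 35 (z = 8.75): the cone is not intersected at this z (z outside [0, 7]); the cube at (13.5, 1.5) is not intersected at this z (z outside [1.5, 8.5]); the 4×19 cube at (-4, 3.5) contributes its full rectangle (area 76.00 mm²); Combining (union): only the 4×19 cube at (-4, 3.5) is present, so the union is just that shape — area = 76.00 mm². So its area = 76.00 mm². Layer 2 is larger (266.01 vs 76.00 mm²).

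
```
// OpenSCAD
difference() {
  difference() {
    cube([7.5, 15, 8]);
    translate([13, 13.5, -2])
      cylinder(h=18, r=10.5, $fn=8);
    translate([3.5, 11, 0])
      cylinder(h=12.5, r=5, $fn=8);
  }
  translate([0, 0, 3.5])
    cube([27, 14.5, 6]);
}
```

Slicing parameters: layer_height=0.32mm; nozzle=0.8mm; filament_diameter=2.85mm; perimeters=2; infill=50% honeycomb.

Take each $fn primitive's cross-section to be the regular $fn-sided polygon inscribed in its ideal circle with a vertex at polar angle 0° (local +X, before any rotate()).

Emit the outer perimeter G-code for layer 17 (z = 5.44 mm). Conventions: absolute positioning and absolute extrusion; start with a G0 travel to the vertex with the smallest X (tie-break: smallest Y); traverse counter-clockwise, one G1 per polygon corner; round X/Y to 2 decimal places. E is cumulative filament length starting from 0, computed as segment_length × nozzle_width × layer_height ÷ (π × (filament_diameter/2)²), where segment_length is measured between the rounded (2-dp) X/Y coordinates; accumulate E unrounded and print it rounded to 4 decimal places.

At z = 5.44 mm: the 7.5×15 cube contributes its full rectangle; the r=10.5 cylinder at (13, 13.5) gives a regular 8-gon of circumradius 10.5 (constant along its height); the r=5 cylinder at (3.5, 11) gives a regular 8-gon of circumradius 5 (constant along its height); Taking the first minus the rest: starting from the 7.5×15 cube, the r=10.5 cylinder at (13, 13.5) partially overlaps it — only the 33.51 mm² overlap (of its 311.83 mm²) is removed, clipping the outline; the r=5 cylinder at (3.5, 11) partially overlaps it — only the 31.05 mm² overlap (of its 70.71 mm²) is removed, clipping the outline — 2 connected regions; the 27×14.5 cube contributes its full rectangle; Taking the first minus the rest: starting from that combined region, the 27×14.5 cube partially overlaps it — only the 47.70 mm² overlap (of its 391.50 mm²) is removed, clipping the outline — 1 connected region. The outline is a single polygon with 3 vertices. Extrusion per mm of travel: 0.8 × 0.32 / (π × 1.425²) = 0.040129. Accumulating E over each segment gives final E = 0.1091.

G0 X0.00 Y14.55 Z5.44
G1 X1.09 Y15.00 E0.0473
G1 X0.00 Y15.00 E0.0911
G1 X0.00 Y14.55 E0.1091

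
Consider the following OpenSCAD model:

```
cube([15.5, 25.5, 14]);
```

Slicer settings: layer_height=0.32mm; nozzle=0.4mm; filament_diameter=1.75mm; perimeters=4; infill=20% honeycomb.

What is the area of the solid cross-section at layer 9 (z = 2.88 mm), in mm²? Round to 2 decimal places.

395.25 mm²

At z = 2.88 mm: the 15.5×25.5 cube contributes its full rectangle (area 395.25 mm²). Overall, the cross-section is a single solid region. Net area = 395.25 mm².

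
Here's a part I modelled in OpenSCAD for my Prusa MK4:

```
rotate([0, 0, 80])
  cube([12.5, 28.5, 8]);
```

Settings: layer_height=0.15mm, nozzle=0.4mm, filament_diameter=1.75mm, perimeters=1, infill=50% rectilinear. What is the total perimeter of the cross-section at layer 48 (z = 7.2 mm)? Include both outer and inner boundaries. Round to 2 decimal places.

At z = 7.2 mm: the cube is present — its section is the full 12.5×28.5 rectangle (perimeter 82.00 mm); (whole slice rotated 80° about Z — lengths, areas and connectivity unchanged). Overall, the cross-section is a single solid region. Total boundary length (outer) = 82.00 mm.

82.00 mm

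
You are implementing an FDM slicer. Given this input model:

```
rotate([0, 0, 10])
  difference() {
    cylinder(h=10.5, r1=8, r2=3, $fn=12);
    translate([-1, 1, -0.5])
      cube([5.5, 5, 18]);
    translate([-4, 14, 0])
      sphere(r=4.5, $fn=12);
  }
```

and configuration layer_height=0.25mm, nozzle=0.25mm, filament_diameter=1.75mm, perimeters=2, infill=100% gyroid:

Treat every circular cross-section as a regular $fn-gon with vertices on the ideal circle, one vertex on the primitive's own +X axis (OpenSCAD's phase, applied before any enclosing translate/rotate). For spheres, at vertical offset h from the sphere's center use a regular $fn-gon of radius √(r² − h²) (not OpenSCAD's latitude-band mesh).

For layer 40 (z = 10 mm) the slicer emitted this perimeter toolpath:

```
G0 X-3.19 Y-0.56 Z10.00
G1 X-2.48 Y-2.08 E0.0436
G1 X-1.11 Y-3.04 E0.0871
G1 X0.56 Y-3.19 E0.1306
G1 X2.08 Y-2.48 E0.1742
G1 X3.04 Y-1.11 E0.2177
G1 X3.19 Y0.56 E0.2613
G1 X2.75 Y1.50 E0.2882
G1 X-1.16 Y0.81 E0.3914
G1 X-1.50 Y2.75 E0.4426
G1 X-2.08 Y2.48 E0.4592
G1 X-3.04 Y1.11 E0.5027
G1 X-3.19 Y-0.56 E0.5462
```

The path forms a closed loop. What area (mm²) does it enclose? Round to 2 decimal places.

Apply the shoelace formula to the sequence of (X, Y) vertices; enclosed area = 24.58 mm².

24.58 mm²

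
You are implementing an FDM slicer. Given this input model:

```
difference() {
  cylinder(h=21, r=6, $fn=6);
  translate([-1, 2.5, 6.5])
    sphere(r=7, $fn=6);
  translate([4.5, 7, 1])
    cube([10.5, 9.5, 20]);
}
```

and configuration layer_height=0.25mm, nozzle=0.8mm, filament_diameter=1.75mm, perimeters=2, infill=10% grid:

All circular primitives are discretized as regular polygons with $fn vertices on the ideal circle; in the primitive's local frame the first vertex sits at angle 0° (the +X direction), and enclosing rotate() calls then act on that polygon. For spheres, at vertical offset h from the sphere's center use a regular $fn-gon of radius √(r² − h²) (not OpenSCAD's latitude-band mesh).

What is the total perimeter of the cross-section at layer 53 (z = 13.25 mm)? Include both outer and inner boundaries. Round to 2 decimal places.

47.12 mm

At z = 13.25 mm: the r=6 cylinder gives a regular 6-gon of circumradius 6 (constant along its height) (perimeter = 2·6·6.000·sin(180°/6) = 36.00 mm); the r=7 sphere at (-1, 2.5) contributes a regular 6-gon of circumradius √(7²−6.75²) = 1.854 (perimeter = 2·6·1.854·sin(180°/6) = 11.12 mm); the 10.5×9.5 cube at (4.5, 7) contributes its full rectangle (perimeter 40.00 mm); After the difference (first − rest): starting from the r=6 cylinder, the r=7 sphere at (-1, 2.5) lies wholly inside it (removes its full 8.93 mm² and its 11.12 mm outline becomes a hole wall); the 10.5×9.5 cube at (4.5, 7) misses the remaining region (no effect) — boundary (outer + 1 inner loop) = 47.12 mm. Overall, the cross-section is one region with 1 hole. Total boundary length (outer + inner) = 47.12 mm.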